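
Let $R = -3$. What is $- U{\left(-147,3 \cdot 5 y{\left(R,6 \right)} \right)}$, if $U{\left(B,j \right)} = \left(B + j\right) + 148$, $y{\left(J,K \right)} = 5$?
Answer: $-76$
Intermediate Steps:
$U{\left(B,j \right)} = 148 + B + j$
$- U{\left(-147,3 \cdot 5 y{\left(R,6 \right)} \right)} = - (148 - 147 + 3 \cdot 5 \cdot 5) = - (148 - 147 + 15 \cdot 5) = - (148 - 147 + 75) = \left(-1\right) 76 = -76$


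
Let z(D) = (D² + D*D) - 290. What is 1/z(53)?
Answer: 1/5328 ≈ 0.00018769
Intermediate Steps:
z(D) = -290 + 2*D² (z(D) = (D² + D²) - 290 = 2*D² - 290 = -290 + 2*D²)
1/z(53) = 1/(-290 + 2*53²) = 1/(-290 + 2*2809) = 1/(-290 + 5618) = 1/5328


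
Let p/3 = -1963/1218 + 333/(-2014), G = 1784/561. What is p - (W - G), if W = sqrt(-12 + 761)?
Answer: -246673345/114680181 - sqrt(749) ≈ -29.519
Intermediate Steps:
W = sqrt(749) ≈ 27.368
G = 1784/561 (G = 1784*(1/561) = 1784/561 ≈ 3.1800)
p = -1089769/204421 (p = 3*(-1963/1218 + 333/(-2014)) = 3*(-1963*1/1218 + 333*(-1/2014)) = 3*(-1963/1218 - 333/2014) = 3*(-1089769/613263) = -1089769/204421 ≈ -5.3310)
p - (W - G) = -1089769/204421 - (sqrt(749) - 1*1784/561) = -1089769/204421 - (sqrt(749) - 1784/561) = -1089769/204421 - (-1784/561 + sqrt(749)) = -1089769/204421 + (1784/561 - sqrt(749)) = -246673345/114680181 - sqrt(749)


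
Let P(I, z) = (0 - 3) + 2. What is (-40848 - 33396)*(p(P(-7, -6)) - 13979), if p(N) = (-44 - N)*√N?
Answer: 1037856876 + 3192492*I ≈ 1.0379e+9 + 3.1925e+6*I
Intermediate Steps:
P(I, z) = -1 (P(I, z) = -3 + 2 = -1)
p(N) = √N*(-44 - N)
(-40848 - 33396)*(p(P(-7, -6)) - 13979) = (-40848 - 33396)*(√(-1)*(-44 - 1*(-1)) - 13979) = -74244*(I*(-44 + 1) - 13979) = -74244*(I*(-43) - 13979) = -74244*(-43*I - 13979) = -74244*(-13979 - 43*I) = 1037856876 + 3192492*I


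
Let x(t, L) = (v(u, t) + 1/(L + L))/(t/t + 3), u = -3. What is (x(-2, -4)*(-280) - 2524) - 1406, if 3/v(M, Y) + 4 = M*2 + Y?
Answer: -15615/4 ≈ -3903.8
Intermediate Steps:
v(M, Y) = 3/(-4 + Y + 2*M) (v(M, Y) = 3/(-4 + (M*2 + Y)) = 3/(-4 + (2*M + Y)) = 3/(-4 + (Y + 2*M)) = 3/(-4 + Y + 2*M))
x(t, L) = 1/(8*L) + 3/(4*(-10 + t)) (x(t, L) = (3/(-4 + t + 2*(-3)) + 1/(L + L))/(t/t + 3) = (3/(-4 + t - 6) + 1/(2*L))/(1 + 3) = (3/(-10 + t) + 1/(2*L))/4 = (1/(2*L) + 3/(-10 + t))*(¼) = 1/(8*L) + 3/(4*(-10 + t)))
(x(-2, -4)*(-280) - 2524) - 1406 = (((⅛)*(-10 - 2 + 6*(-4))/(-4*(-10 - 2)))*(-280) - 2524) - 1406 = (((⅛)*(-¼)*(-10 - 2 - 24)/(-12))*(-280) - 2524) - 1406 = (((⅛)*(-¼)*(-1/12)*(-36))*(-280) - 2524) - 1406 = (-3/32*(-280) - 2524) - 1406 = (105/4 - 2524) - 1406 = -9991/4 - 1406 = -15615/4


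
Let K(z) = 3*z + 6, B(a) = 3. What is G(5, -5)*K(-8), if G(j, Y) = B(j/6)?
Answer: -54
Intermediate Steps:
G(j, Y) = 3
K(z) = 6 + 3*z
G(5, -5)*K(-8) = 3*(6 + 3*(-8)) = 3*(6 - 24) = 3*(-18) = -54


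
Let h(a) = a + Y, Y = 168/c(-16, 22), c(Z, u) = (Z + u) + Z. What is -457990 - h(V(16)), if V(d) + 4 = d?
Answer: -2289926/5 ≈ -4.5799e+5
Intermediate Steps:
V(d) = -4 + d
c(Z, u) = u + 2*Z
Y = -84/5 (Y = 168/(22 + 2*(-16)) = 168/(22 - 32) = 168/(-10) = 168*(-⅒) = -84/5 ≈ -16.800)
h(a) = -84/5 + a (h(a) = a - 84/5 = -84/5 + a)
-457990 - h(V(16)) = -457990 - (-84/5 + (-4 + 16)) = -457990 - (-84/5 + 12) = -457990 - 1*(-24/5) = -457990 + 24/5 = -2289926/5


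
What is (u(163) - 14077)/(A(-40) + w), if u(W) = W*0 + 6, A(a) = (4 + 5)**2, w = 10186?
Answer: -14071/10267 ≈ -1.3705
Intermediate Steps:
A(a) = 81 (A(a) = 9**2 = 81)
u(W) = 6 (u(W) = 0 + 6 = 6)
(u(163) - 14077)/(A(-40) + w) = (6 - 14077)/(81 + 10186) = -14071/10267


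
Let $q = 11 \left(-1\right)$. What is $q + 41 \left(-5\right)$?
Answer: $-216$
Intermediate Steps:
$q = -11$
$q + 41 \left(-5\right) = -11 + 41 \left(-5\right) = -11 - 205 = -216$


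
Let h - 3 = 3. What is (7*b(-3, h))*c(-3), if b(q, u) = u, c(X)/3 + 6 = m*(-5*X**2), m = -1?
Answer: 4914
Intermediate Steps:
h = 6 (h = 3 + 3 = 6)
c(X) = -18 + 15*X**2 (c(X) = -18 + 3*(-(-5)*X**2) = -18 + 3*(5*X**2) = -18 + 15*X**2)
(7*b(-3, h))*c(-3) = (7*6)*(-18 + 15*(-3)**2) = 42*(-18 + 15*9) = 42*(-18 + 135) = 42*117 = 4914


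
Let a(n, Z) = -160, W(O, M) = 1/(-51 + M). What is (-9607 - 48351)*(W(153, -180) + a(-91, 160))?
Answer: 2142185638/231 ≈ 9.2735e+6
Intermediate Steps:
(-9607 - 48351)*(W(153, -180) + a(-91, 160)) = (-9607 - 48351)*(1/(-51 - 180) - 160) = -57958*(1/(-231) - 160) = -57958*(-1/231 - 160) = -57958*(-36961/231) = 2142185638/231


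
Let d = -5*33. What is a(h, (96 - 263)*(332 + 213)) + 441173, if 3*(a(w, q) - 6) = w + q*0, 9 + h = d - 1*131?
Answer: 1323232/3 ≈ 4.4108e+5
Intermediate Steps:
d = -165
h = -305 (h = -9 + (-165 - 1*131) = -9 + (-165 - 131) = -9 - 296 = -305)
a(w, q) = 6 + w/3 (a(w, q) = 6 + (w + q*0)/3 = 6 + (w + 0)/3 = 6 + w/3)
a(h, (96 - 263)*(332 + 213)) + 441173 = (6 + (⅓)*(-305)) + 441173 = (6 - 305/3) + 441173 = -287/3 + 441173 = 1323232/3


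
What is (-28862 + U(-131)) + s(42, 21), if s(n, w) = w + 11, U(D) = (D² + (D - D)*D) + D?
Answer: -11800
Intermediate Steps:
U(D) = D + D² (U(D) = (D² + 0*D) + D = (D² + 0) + D = D² + D = D + D²)
s(n, w) = 11 + w
(-28862 + U(-131)) + s(42, 21) = (-28862 - 131*(1 - 131)) + (11 + 21) = (-28862 - 131*(-130)) + 32 = (-28862 + 17030) + 32 = -11832 + 32 = -11800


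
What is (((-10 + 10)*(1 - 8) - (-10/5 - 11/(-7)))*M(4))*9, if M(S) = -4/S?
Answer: -27/7 ≈ -3.8571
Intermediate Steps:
(((-10 + 10)*(1 - 8) - (-10/5 - 11/(-7)))*M(4))*9 = (((-10 + 10)*(1 - 8) - (-10/5 - 11/(-7)))*(-4/4))*9 = ((0*(-7) - (-10*⅕ - 11*(-⅐)))*(-4*¼))*9 = ((0 - (-2 + 11/7))*(-1))*9 = ((0 - 1*(-3/7))*(-1))*9 = ((0 + 3/7)*(-1))*9 = ((3/7)*(-1))*9 = -3/7*9 = -27/7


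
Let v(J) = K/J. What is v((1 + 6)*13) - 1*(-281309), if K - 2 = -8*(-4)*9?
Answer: 25599409/91 ≈ 2.8131e+5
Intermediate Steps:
K = 290 (K = 2 - 8*(-4)*9 = 2 + 32*9 = 2 + 288 = 290)
v(J) = 290/J
v((1 + 6)*13) - 1*(-281309) = 290/(((1 + 6)*13)) - 1*(-281309) = 290/((7*13)) + 281309 = 290/91 + 281309 = 25599409/91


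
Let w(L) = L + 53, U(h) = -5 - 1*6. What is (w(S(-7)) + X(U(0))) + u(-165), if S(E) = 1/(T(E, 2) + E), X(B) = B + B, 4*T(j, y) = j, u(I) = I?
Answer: -4694/35 ≈ -134.11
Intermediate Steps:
U(h) = -11 (U(h) = -5 - 6 = -11)
T(j, y) = j/4
X(B) = 2*B
S(E) = 4/(5*E) (S(E) = 1/(E/4 + E) = 1/(5*E/4) = 4/(5*E))
w(L) = 53 + L
(w(S(-7)) + X(U(0))) + u(-165) = ((53 + (⅘)/(-7)) + 2*(-11)) - 165 = ((53 + (⅘)*(-⅐)) - 22) - 165 = ((53 - 4/35) - 22) - 165 = (1851/35 - 22) - 165 = 1081/35 - 165 = -4694/35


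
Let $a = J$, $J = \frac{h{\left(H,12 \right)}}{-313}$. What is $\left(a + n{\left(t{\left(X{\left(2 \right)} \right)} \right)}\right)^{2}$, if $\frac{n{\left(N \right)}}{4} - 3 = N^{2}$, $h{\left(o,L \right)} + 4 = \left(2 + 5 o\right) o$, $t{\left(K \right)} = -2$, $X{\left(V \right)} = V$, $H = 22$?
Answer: $\frac{39740416}{97969} \approx 405.64$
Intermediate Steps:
$h{\left(o,L \right)} = -4 + o \left(2 + 5 o\right)$ ($h{\left(o,L \right)} = -4 + \left(2 + 5 o\right) o = -4 + o \left(2 + 5 o\right)$)
$J = - \frac{2460}{313}$ ($J = \frac{-4 + 2 \cdot 22 + 5 \cdot 22^{2}}{-313} = \left(-4 + 44 + 5 \cdot 484\right) \left(- \frac{1}{313}\right) = \left(-4 + 44 + 2420\right) \left(- \frac{1}{313}\right) = 2460 \left(- \frac{1}{313}\right) = - \frac{2460}{313} \approx -7.8594$)
$a = - \frac{2460}{313} \approx -7.8594$
$n{\left(N \right)} = 12 + 4 N^{2}$
$\left(a + n{\left(t{\left(X{\left(2 \right)} \right)} \right)}\right)^{2} = \left(- \frac{2460}{313} + \left(12 + 4 \left(-2\right)^{2}\right)\right)^{2} = \left(- \frac{2460}{313} + \left(12 + 4 \cdot 4\right)\right)^{2} = \left(- \frac{2460}{313} + \left(12 + 16\right)\right)^{2} = \left(- \frac{2460}{313} + 28\right)^{2} = \left(\frac{6304}{313}\right)^{2} = \frac{39740416}{97969}$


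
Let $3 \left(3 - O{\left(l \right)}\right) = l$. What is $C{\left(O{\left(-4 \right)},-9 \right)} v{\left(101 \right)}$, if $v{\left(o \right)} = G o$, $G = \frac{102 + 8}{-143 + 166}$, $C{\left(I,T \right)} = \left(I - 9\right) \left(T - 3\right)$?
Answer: $\frac{622160}{23} \approx 27050.0$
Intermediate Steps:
$O{\left(l \right)} = 3 - \frac{l}{3}$
$C{\left(I,T \right)} = \left(-9 + I\right) \left(-3 + T\right)$
$G = \frac{110}{23} \approx 4.7826$
$v{\left(o \right)} = \frac{110 o}{23}$
$C{\left(O{\left(-4 \right)},-9 \right)} v{\left(101 \right)} = \left(27 - -81 - 3 \left(3 - - \frac{4}{3}\right) + \left(3 - - \frac{4}{3}\right) \left(-9\right)\right) \frac{110}{23} \cdot 101 = \left(27 + 81 - 3 \left(3 + \frac{4}{3}\right) + \left(3 + \frac{4}{3}\right) \left(-9\right)\right) \frac{11110}{23} = \left(27 + 81 - 13 + \frac{13}{3} \left(-9\right)\right) \frac{11110}{23} = \left(27 + 81 - 13 - 39\right) \frac{11110}{23} = 56 \cdot \frac{11110}{23} = \frac{622160}{23}$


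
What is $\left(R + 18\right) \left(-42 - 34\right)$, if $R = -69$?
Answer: $3876$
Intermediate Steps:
$\left(R + 18\right) \left(-42 - 34\right) = \left(-69 + 18\right) \left(-42 - 34\right) = - 51 \left(-42 - 34\right) = \left(-51\right) \left(-76\right) = 3876$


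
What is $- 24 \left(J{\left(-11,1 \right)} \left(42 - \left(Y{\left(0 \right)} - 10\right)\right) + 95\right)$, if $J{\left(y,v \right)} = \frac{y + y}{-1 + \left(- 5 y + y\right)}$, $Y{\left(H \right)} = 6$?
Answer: $- \frac{73752}{43} \approx -1715.2$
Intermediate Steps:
$J{\left(y,v \right)} = \frac{2 y}{-1 - 4 y}$
$- 24 \left(J{\left(-11,1 \right)} \left(42 - \left(Y{\left(0 \right)} - 10\right)\right) + 95\right) = - 24 \left(\left(-2\right) \left(-11\right) \frac{1}{1 + 4 \left(-11\right)} \left(42 - \left(6 - 10\right)\right) + 95\right) = - 24 \left(\left(-2\right) \left(-11\right) \frac{1}{1 - 44} \left(42 - \left(6 - 10\right)\right) + 95\right) = - 24 \left(\left(-2\right) \left(-11\right) \frac{1}{-43} \left(42 - -4\right) + 95\right) = - 24 \left(\left(-2\right) \left(-11\right) \left(- \frac{1}{43}\right) \left(42 + 4\right) + 95\right) = - 24 \left(\left(- \frac{22}{43}\right) 46 + 95\right) = - 24 \left(- \frac{1012}{43} + 95\right) = \left(-24\right) \frac{3073}{43} = - \frac{73752}{43}$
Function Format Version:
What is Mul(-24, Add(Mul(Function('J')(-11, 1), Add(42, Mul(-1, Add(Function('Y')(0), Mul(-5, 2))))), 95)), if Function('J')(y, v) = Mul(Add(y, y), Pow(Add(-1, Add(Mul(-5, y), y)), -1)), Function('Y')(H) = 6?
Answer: Rational(-73752, 43) ≈ -1715.2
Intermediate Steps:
Function('J')(y, v) = Mul(2, y, Pow(Add(-1, Mul(-4, y)), -1)) (Function('J')(y, v) = Mul(Mul(2, y), Pow(Add(-1, Mul(-4, y)), -1)) = Mul(2, y, Pow(Add(-1, Mul(-4, y)), -1)))
Mul(-24, Add(Mul(Function('J')(-11, 1), Add(42, Mul(-1, Add(Function('Y')(0), Mul(-5, 2))))), 95)) = Mul(-24, Add(Mul(Mul(-2, -11, Pow(Add(1, Mul(4, -11)), -1)), Add(42, Mul(-1, Add(6, Mul(-5, 2))))), 95)) = Mul(-24, Add(Mul(Mul(-2, -11, Pow(Add(1, -44), -1)), Add(42, Mul(-1, Add(6, -10)))), 95)) = Mul(-24, Add(Mul(Mul(-2, -11, Pow(-43, -1)), Add(42, Mul(-1, -4))), 95)) = Mul(-24, Add(Mul(Mul(-2, -11, Rational(-1, 43)), Add(42, 4)), 95)) = Mul(-24, Add(Mul(Rational(-22, 43), 46), 95)) = Mul(-24, Add(Rational(-1012, 43), 95)) = Mul(-24, Rational(3073, 43)) = Rational(-73752, 43)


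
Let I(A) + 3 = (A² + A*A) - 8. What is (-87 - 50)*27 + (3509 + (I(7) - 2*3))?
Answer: -109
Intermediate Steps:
I(A) = -11 + 2*A² (I(A) = -3 + ((A² + A*A) - 8) = -3 + ((A² + A²) - 8) = -3 + (2*A² - 8) = -3 + (-8 + 2*A²) = -11 + 2*A²)
(-87 - 50)*27 + (3509 + (I(7) - 2*3)) = (-87 - 50)*27 + (3509 + ((-11 + 2*7²) - 2*3)) = -137*27 + (3509 + ((-11 + 2*49) - 6)) = -3699 + (3509 + ((-11 + 98) - 6)) = -3699 + (3509 + (87 - 6)) = -3699 + (3509 + 81) = -3699 + 3590 = -109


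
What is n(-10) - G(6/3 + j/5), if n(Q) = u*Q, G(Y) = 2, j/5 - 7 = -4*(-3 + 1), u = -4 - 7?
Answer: 108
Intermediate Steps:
u = -11
j = 75 (j = 35 + 5*(-4*(-3 + 1)) = 35 + 5*(-4*(-2)) = 35 + 5*8 = 35 + 40 = 75)
n(Q) = -11*Q
n(-10) - G(6/3 + j/5) = -11*(-10) - 1*2 = 110 - 2 = 108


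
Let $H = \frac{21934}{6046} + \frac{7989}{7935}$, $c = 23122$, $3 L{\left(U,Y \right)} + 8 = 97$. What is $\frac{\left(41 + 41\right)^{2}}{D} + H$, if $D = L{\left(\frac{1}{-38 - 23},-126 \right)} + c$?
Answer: $\frac{547030574648}{111070143985} \approx 4.9251$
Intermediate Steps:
$L{\left(U,Y \right)} = \frac{89}{3}$ ($L{\left(U,Y \right)} = - \frac{8}{3} + \frac{1}{3} \cdot 97 = - \frac{8}{3} + \frac{97}{3} = \frac{89}{3}$)
$D = \frac{69455}{3}$ ($D = \frac{89}{3} + 23122 = \frac{69455}{3} \approx 23152.0$)
$H = \frac{37057964}{7995835}$ ($H = 21934 \cdot \frac{1}{6046} + 7989 \cdot \frac{1}{7935} = \frac{10967}{3023} + \frac{2663}{2645} = \frac{37057964}{7995835} \approx 4.6347$)
$\frac{\left(41 + 41\right)^{2}}{D} + H = \frac{\left(41 + 41\right)^{2}}{\frac{69455}{3}} + \frac{37057964}{7995835} = 82^{2} \cdot \frac{3}{69455} + \frac{37057964}{7995835} = 6724 \cdot \frac{3}{69455} + \frac{37057964}{7995835} = \frac{20172}{69455} + \frac{37057964}{7995835} = \frac{547030574648}{111070143985}$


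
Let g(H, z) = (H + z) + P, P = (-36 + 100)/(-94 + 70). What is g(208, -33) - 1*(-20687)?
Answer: 62578/3 ≈ 20859.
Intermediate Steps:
P = -8/3 (P = 64/(-24) = 64*(-1/24) = -8/3 ≈ -2.6667)
g(H, z) = -8/3 + H + z (g(H, z) = (H + z) - 8/3 = -8/3 + H + z)
g(208, -33) - 1*(-20687) = (-8/3 + 208 - 33) - 1*(-20687) = 517/3 + 20687 = 62578/3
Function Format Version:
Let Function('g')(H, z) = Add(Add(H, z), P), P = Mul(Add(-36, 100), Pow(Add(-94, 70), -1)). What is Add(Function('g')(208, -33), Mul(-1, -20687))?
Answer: Rational(62578, 3) ≈ 20859.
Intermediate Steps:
P = Rational(-8, 3) (P = Mul(64, Pow(-24, -1)) = Mul(64, Rational(-1, 24)) = Rational(-8, 3) ≈ -2.6667)
Function('g')(H, z) = Add(Rational(-8, 3), H, z) (Function('g')(H, z) = Add(Add(H, z), Rational(-8, 3)) = Add(Rational(-8, 3), H, z))
Add(Function('g')(208, -33), Mul(-1, -20687)) = Add(Add(Rational(-8, 3), 208, -33), Mul(-1, -20687)) = Add(Rational(517, 3), 20687) = Rational(62578, 3)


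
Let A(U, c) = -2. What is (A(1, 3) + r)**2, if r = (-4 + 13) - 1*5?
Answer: 4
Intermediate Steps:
r = 4 (r = 9 - 5 = 4)
(A(1, 3) + r)**2 = (-2 + 4)**2 = 2**2 = 4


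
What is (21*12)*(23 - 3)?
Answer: 5040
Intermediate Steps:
(21*12)*(23 - 3) = 252*20 = 5040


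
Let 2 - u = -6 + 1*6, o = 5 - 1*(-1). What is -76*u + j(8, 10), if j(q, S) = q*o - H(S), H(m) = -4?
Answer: -100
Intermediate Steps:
o = 6 (o = 5 + 1 = 6)
u = 2 (u = 2 - (-6 + 1*6) = 2 - (-6 + 6) = 2 - 1*0 = 2 + 0 = 2)
j(q, S) = 4 + 6*q (j(q, S) = q*6 - 1*(-4) = 6*q + 4 = 4 + 6*q)
-76*u + j(8, 10) = -76*2 + (4 + 6*8) = -152 + (4 + 48) = -152 + 52 = -100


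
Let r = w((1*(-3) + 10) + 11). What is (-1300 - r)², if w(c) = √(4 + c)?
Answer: (1300 + √22)² ≈ 1.7022e+6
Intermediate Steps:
r = √22 (r = √(4 + ((1*(-3) + 10) + 11)) = √(4 + ((-3 + 10) + 11)) = √(4 + (7 + 11)) = √(4 + 18) = √22 ≈ 4.6904)
(-1300 - r)² = (-1300 - √22)²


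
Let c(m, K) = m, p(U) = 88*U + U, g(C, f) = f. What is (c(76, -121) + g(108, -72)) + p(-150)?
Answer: -13346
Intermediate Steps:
p(U) = 89*U
(c(76, -121) + g(108, -72)) + p(-150) = (76 - 72) + 89*(-150) = 4 - 13350 = -13346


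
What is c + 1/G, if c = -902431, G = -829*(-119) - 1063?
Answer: -88066436427/97588 ≈ -9.0243e+5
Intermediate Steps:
G = 97588 (G = 98651 - 1063 = 97588)
c + 1/G = -902431 + 1/97588 = -88066436427/97588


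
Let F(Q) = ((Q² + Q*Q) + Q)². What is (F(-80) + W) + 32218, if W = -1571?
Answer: 161829047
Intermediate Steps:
F(Q) = (Q + 2*Q²)² (F(Q) = ((Q² + Q²) + Q)² = (2*Q² + Q)² = (Q + 2*Q²)²)
(F(-80) + W) + 32218 = ((-80)²*(1 + 2*(-80))² - 1571) + 32218 = (6400*(1 - 160)² - 1571) + 32218 = (6400*(-159)² - 1571) + 32218 = (6400*25281 - 1571) + 32218 = (161798400 - 1571) + 32218 = 161796829 + 32218 = 161829047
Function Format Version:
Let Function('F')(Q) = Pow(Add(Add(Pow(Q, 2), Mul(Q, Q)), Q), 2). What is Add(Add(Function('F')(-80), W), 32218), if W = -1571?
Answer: 161829047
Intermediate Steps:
Function('F')(Q) = Pow(Add(Q, Mul(2, Pow(Q, 2))), 2) (Function('F')(Q) = Pow(Add(Add(Pow(Q, 2), Pow(Q, 2)), Q), 2) = Pow(Add(Mul(2, Pow(Q, 2)), Q), 2) = Pow(Add(Q, Mul(2, Pow(Q, 2))), 2))
Add(Add(Function('F')(-80), W), 32218) = Add(Add(Mul(Pow(-80, 2), Pow(Add(1, Mul(2, -80)), 2)), -1571), 32218) = Add(Add(Mul(6400, Pow(Add(1, -160), 2)), -1571), 32218) = Add(Add(Mul(6400, Pow(-159, 2)), -1571), 32218) = Add(Add(Mul(6400, 25281), -1571), 32218) = Add(Add(161798400, -1571), 32218) = Add(161796829, 32218) = 161829047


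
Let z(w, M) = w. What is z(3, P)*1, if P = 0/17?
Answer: 3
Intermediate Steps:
P = 0 (P = 0*(1/17) = 0)
z(3, P)*1 = 3*1 = 3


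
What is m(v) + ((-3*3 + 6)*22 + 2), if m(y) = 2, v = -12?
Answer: -62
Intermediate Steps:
m(v) + ((-3*3 + 6)*22 + 2) = 2 + ((-3*3 + 6)*22 + 2) = 2 + ((-9 + 6)*22 + 2) = 2 + (-3*22 + 2) = 2 + (-66 + 2) = 2 - 64 = -62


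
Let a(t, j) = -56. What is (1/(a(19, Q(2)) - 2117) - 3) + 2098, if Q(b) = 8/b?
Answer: 4552434/2173 ≈ 2095.0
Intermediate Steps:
(1/(a(19, Q(2)) - 2117) - 3) + 2098 = (1/(-56 - 2117) - 3) + 2098 = (1/(-2173) - 3) + 2098 = (-1/2173 - 3) + 2098 = -6520/2173 + 2098 = 4552434/2173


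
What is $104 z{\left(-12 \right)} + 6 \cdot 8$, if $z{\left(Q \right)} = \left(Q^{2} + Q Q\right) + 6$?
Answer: $30624$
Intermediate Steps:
$z{\left(Q \right)} = 6 + 2 Q^{2}$ ($z{\left(Q \right)} = \left(Q^{2} + Q^{2}\right) + 6 = 2 Q^{2} + 6 = 6 + 2 Q^{2}$)
$104 z{\left(-12 \right)} + 6 \cdot 8 = 104 \left(6 + 2 \left(-12\right)^{2}\right) + 6 \cdot 8 = 104 \left(6 + 2 \cdot 144\right) + 48 = 104 \left(6 + 288\right) + 48 = 104 \cdot 294 + 48 = 30576 + 48 = 30624$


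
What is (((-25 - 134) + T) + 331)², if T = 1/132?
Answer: 515517025/17424 ≈ 29587.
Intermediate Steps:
T = 1/132 ≈ 0.0075758
(((-25 - 134) + T) + 331)² = (((-25 - 134) + 1/132) + 331)² = ((-159 + 1/132) + 331)² = (-20987/132 + 331)² = (22705/132)² = 515517025/17424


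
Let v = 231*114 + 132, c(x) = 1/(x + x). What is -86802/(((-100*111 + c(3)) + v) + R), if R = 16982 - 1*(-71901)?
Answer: -520812/625495 ≈ -0.83264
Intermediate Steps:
c(x) = 1/(2*x)
v = 26466 (v = 26334 + 132 = 26466)
R = 88883 (R = 16982 + 71901 = 88883)
-86802/(((-100*111 + c(3)) + v) + R) = -86802/(((-100*111 + (½)/3) + 26466) + 88883) = -86802/(((-11100 + (½)*(⅓)) + 26466) + 88883) = -86802/(((-11100 + ⅙) + 26466) + 88883) = -86802/((-66599/6 + 26466) + 88883) = -86802/(92197/6 + 88883) = -86802/625495/6 = -86802*6/625495 = -520812/625495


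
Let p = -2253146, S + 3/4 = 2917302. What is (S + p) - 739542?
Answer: -301547/4 ≈ -75387.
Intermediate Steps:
S = 11669205/4 (S = -¾ + 2917302 = 11669205/4 ≈ 2.9173e+6)
(S + p) - 739542 = (11669205/4 - 2253146) - 739542 = 2656621/4 - 739542 = -301547/4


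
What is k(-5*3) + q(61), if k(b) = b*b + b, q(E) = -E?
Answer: 149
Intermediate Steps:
k(b) = b + b² (k(b) = b² + b = b + b²)
k(-5*3) + q(61) = (-5*3)*(1 - 5*3) - 1*61 = -15*(1 - 15) - 61 = -15*(-14) - 61 = 210 - 61 = 149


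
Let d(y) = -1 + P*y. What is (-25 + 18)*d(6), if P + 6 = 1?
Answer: 217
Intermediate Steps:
P = -5 (P = -6 + 1 = -5)
d(y) = -1 - 5*y
(-25 + 18)*d(6) = (-25 + 18)*(-1 - 5*6) = -7*(-1 - 30) = -7*(-31) = 217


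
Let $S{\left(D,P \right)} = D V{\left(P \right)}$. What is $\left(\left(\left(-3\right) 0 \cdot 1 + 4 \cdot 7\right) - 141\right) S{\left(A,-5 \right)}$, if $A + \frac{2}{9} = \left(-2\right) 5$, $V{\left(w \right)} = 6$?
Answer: $\frac{20792}{3} \approx 6930.7$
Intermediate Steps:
$A = - \frac{92}{9}$ ($A = - \frac{2}{9} - 10 = - \frac{92}{9} \approx -10.222$)
$S{\left(D,P \right)} = 6 D$ ($S{\left(D,P \right)} = D 6 = 6 D$)
$\left(\left(\left(-3\right) 0 \cdot 1 + 4 \cdot 7\right) - 141\right) S{\left(A,-5 \right)} = \left(\left(\left(-3\right) 0 \cdot 1 + 4 \cdot 7\right) - 141\right) 6 \left(- \frac{92}{9}\right) = \left(\left(0 \cdot 1 + 28\right) - 141\right) \left(- \frac{184}{3}\right) = \left(\left(0 + 28\right) - 141\right) \left(- \frac{184}{3}\right) = \left(28 - 141\right) \left(- \frac{184}{3}\right) = \left(-113\right) \left(- \frac{184}{3}\right) = \frac{20792}{3}$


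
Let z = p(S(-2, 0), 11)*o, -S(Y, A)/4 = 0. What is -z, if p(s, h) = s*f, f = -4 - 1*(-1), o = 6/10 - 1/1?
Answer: 0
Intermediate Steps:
o = -2/5 (o = 6*(1/10) - 1*1 = 3/5 - 1 = -2/5 ≈ -0.40000)
S(Y, A) = 0 (S(Y, A) = -4*0 = 0)
f = -3 (f = -4 + 1 = -3)
p(s, h) = -3*s (p(s, h) = s*(-3) = -3*s)
z = 0 (z = -3*0*(-2/5) = 0*(-2/5) = 0)
-z = -1*0 = 0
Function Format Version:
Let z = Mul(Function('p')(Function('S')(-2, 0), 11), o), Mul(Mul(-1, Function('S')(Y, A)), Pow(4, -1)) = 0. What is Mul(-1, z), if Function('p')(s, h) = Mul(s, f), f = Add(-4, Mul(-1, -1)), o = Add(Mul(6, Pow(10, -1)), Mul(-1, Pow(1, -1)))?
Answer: 0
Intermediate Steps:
o = Rational(-2, 5) (o = Add(Mul(6, Rational(1, 10)), Mul(-1, 1)) = Add(Rational(3, 5), -1) = Rational(-2, 5) ≈ -0.40000)
Function('S')(Y, A) = 0 (Function('S')(Y, A) = Mul(-4, 0) = 0)
f = -3 (f = Add(-4, 1) = -3)
Function('p')(s, h) = Mul(-3, s) (Function('p')(s, h) = Mul(s, -3) = Mul(-3, s))
z = 0 (z = Mul(Mul(-3, 0), Rational(-2, 5)) = Mul(0, Rational(-2, 5)) = 0)
Mul(-1, z) = Mul(-1, 0) = 0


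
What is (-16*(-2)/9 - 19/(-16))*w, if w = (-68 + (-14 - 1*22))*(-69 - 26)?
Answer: 843505/18 ≈ 46861.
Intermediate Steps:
w = 9880 (w = (-68 + (-14 - 22))*(-95) = (-68 - 36)*(-95) = -104*(-95) = 9880)
(-16*(-2)/9 - 19/(-16))*w = (-16*(-2)/9 - 19/(-16))*9880 = (32*(⅑) - 19*(-1/16))*9880 = (32/9 + 19/16)*9880 = (683/144)*9880 = 843505/18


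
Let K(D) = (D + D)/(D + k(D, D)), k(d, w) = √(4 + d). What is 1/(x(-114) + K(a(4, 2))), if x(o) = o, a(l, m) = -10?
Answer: -2971/333094 - 5*I*√6/333094 ≈ -0.0089194 - 3.6769e-5*I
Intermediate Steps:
K(D) = 2*D/(D + √(4 + D)) (K(D) = (D + D)/(D + √(4 + D)) = (2*D)/(D + √(4 + D)) = 2*D/(D + √(4 + D)))
1/(x(-114) + K(a(4, 2))) = 1/(-114 + 2*(-10)/(-10 + √(4 - 10))) = 1/(-114 + 2*(-10)/(-10 + √(-6))) = 1/(-114 + 2*(-10)/(-10 + I*√6)) = 1/(-114 - 20/(-10 + I*√6))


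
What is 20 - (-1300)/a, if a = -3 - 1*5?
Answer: -285/2 ≈ -142.50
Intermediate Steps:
a = -8 (a = -3 - 5 = -8)
20 - (-1300)/a = 20 - (-1300)/(-8) = 20 - (-1300)*(-1)/8 = 20 - 50*13/4 = 20 - 325/2 = -285/2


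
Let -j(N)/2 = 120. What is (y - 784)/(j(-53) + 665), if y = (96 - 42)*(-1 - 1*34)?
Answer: -2674/425 ≈ -6.2918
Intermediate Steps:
j(N) = -240 (j(N) = -2*120 = -240)
y = -1890 (y = 54*(-1 - 34) = 54*(-35) = -1890)
(y - 784)/(j(-53) + 665) = (-1890 - 784)/(-240 + 665) = -2674/425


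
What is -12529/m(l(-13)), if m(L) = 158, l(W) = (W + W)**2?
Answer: -12529/158 ≈ -79.297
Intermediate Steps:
l(W) = 4*W**2 (l(W) = (2*W)**2 = 4*W**2)
-12529/m(l(-13)) = -12529/158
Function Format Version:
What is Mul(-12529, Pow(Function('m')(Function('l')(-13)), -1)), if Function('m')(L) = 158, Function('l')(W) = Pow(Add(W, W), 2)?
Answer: Rational(-12529, 158) ≈ -79.297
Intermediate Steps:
Function('l')(W) = Mul(4, Pow(W, 2)) (Function('l')(W) = Pow(Mul(2, W), 2) = Mul(4, Pow(W, 2)))
Mul(-12529, Pow(Function('m')(Function('l')(-13)), -1)) = Mul(-12529, Pow(158, -1)) = Mul(-12529, Rational(1, 158)) = Rational(-12529, 158)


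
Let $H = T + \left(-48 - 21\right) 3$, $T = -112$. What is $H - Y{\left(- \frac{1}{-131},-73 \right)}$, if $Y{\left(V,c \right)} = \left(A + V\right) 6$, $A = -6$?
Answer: $- \frac{37079}{131} \approx -283.05$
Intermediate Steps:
$Y{\left(V,c \right)} = -36 + 6 V$ ($Y{\left(V,c \right)} = \left(-6 + V\right) 6 = -36 + 6 V$)
$H = -319$ ($H = -112 + \left(-48 - 21\right) 3 = -112 - 207 = -319$)
$H - Y{\left(- \frac{1}{-131},-73 \right)} = -319 - \left(-36 + 6 \left(- \frac{1}{-131}\right)\right) = -319 - \left(-36 + 6 \left(\left(-1\right) \left(- \frac{1}{131}\right)\right)\right) = -319 - \left(-36 + 6 \cdot \frac{1}{131}\right) = -319 - \left(-36 + \frac{6}{131}\right) = -319 - - \frac{4710}{131} = -319 + \frac{4710}{131} = - \frac{37079}{131}$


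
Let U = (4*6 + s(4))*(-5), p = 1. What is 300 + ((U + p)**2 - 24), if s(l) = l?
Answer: 19597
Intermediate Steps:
U = -140 (U = (4*6 + 4)*(-5) = (24 + 4)*(-5) = 28*(-5) = -140)
300 + ((U + p)**2 - 24) = 300 + ((-140 + 1)**2 - 24) = 300 + ((-139)**2 - 24) = 300 + (19321 - 24) = 300 + 19297 = 19597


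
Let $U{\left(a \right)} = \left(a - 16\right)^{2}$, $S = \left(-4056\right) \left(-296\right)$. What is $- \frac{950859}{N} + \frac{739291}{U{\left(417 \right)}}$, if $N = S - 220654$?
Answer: $\frac{571548437243}{157572437522} \approx 3.6272$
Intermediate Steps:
$S = 1200576$
$U{\left(a \right)} = \left(-16 + a\right)^{2}$
$N = 979922$ ($N = 1200576 - 220654 = 979922$)
$- \frac{950859}{N} + \frac{739291}{U{\left(417 \right)}} = - \frac{950859}{979922} + \frac{739291}{\left(-16 + 417\right)^{2}} = \left(-950859\right) \frac{1}{979922} + \frac{739291}{401^{2}} = - \frac{950859}{979922} + \frac{739291}{160801} = \frac{571548437243}{157572437522}$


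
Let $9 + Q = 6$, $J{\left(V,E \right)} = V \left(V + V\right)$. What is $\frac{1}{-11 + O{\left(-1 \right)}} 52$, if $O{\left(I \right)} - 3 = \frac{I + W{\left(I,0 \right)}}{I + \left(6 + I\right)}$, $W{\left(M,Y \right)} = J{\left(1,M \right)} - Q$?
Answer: $- \frac{52}{7} \approx -7.4286$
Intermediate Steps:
$J{\left(V,E \right)} = 2 V^{2}$ ($J{\left(V,E \right)} = V 2 V = 2 V^{2}$)
$Q = -3$ ($Q = -9 + 6 = -3$)
$W{\left(M,Y \right)} = 5$ ($W{\left(M,Y \right)} = 2 \cdot 1^{2} - -3 = 2 \cdot 1 + 3 = 2 + 3 = 5$)
$O{\left(I \right)} = 3 + \frac{5 + I}{6 + 2 I}$ ($O{\left(I \right)} = 3 + \frac{I + 5}{I + \left(6 + I\right)} = 3 + \frac{5 + I}{6 + 2 I}$)
$\frac{1}{-11 + O{\left(-1 \right)}} 52 = \frac{1}{-11 + \frac{23 + 7 \left(-1\right)}{2 \left(3 - 1\right)}} 52 = \frac{1}{-11 + \frac{23 - 7}{2 \cdot 2}} \cdot 52 = \frac{1}{-11 + \frac{1}{2} \cdot \frac{1}{2} \cdot 16} \cdot 52 = \frac{1}{-11 + 4} \cdot 52 = \frac{1}{-7} \cdot 52 = \left(- \frac{1}{7}\right) 52 = - \frac{52}{7}$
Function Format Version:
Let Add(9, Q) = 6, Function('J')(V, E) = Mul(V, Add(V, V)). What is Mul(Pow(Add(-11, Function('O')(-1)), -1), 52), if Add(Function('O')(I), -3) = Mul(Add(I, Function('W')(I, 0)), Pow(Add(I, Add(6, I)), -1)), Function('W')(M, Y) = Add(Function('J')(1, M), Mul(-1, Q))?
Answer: Rational(-52, 7) ≈ -7.4286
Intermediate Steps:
Function('J')(V, E) = Mul(2, Pow(V, 2)) (Function('J')(V, E) = Mul(V, Mul(2, V)) = Mul(2, Pow(V, 2)))
Q = -3 (Q = Add(-9, 6) = -3)
Function('W')(M, Y) = 5 (Function('W')(M, Y) = Add(Mul(2, Pow(1, 2)), Mul(-1, -3)) = Add(Mul(2, 1), 3) = Add(2, 3) = 5)
Function('O')(I) = Add(3, Mul(Pow(Add(6, Mul(2, I)), -1), Add(5, I))) (Function('O')(I) = Add(3, Mul(Add(I, 5), Pow(Add(I, Add(6, I)), -1))) = Add(3, Mul(Add(5, I), Pow(Add(6, Mul(2, I)), -1))) = Add(3, Mul(Pow(Add(6, Mul(2, I)), -1), Add(5, I))))
Mul(Pow(Add(-11, Function('O')(-1)), -1), 52) = Mul(Pow(Add(-11, Mul(Rational(1, 2), Pow(Add(3, -1), -1), Add(23, Mul(7, -1)))), -1), 52) = Mul(Pow(Add(-11, Mul(Rational(1, 2), Pow(2, -1), Add(23, -7))), -1), 52) = Mul(Pow(Add(-11, Mul(Rational(1, 2), Rational(1, 2), 16)), -1), 52) = Mul(Pow(Add(-11, 4), -1), 52) = Mul(Pow(-7, -1), 52) = Mul(Rational(-1, 7), 52) = Rational(-52, 7)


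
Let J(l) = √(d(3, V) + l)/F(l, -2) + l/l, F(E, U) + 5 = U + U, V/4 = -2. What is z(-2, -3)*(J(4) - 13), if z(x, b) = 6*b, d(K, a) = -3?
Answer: 218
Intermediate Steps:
V = -8 (V = 4*(-2) = -8)
F(E, U) = -5 + 2*U (F(E, U) = -5 + (U + U) = -5 + 2*U)
J(l) = 1 - √(-3 + l)/9 (J(l) = √(-3 + l)/(-5 + 2*(-2)) + l/l = √(-3 + l)/(-5 - 4) + 1 = √(-3 + l)/(-9) + 1 = √(-3 + l)*(-⅑) + 1 = -√(-3 + l)/9 + 1 = 1 - √(-3 + l)/9)
z(-2, -3)*(J(4) - 13) = (6*(-3))*((1 - √(-3 + 4)/9) - 13) = -18*((1 - √1/9) - 13) = -18*((1 - ⅑*1) - 13) = -18*((1 - ⅑) - 13) = -18*(8/9 - 13) = -18*(-109/9) = 218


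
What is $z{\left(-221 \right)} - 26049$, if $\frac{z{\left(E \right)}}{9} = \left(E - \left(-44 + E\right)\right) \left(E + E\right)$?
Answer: $-201081$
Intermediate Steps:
$z{\left(E \right)} = 792 E$ ($z{\left(E \right)} = 9 \left(E - \left(-44 + E\right)\right) \left(E + E\right) = 9 \cdot 44 \cdot 2 E = 9 \cdot 88 E = 792 E$)
$z{\left(-221 \right)} - 26049 = 792 \left(-221\right) - 26049 = -175032 - 26049 = -201081$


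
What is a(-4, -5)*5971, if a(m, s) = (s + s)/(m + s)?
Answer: 59710/9 ≈ 6634.4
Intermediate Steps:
a(m, s) = 2*s/(m + s) (a(m, s) = (2*s)/(m + s) = 2*s/(m + s))
a(-4, -5)*5971 = (2*(-5)/(-4 - 5))*5971 = (2*(-5)/(-9))*5971 = (2*(-5)*(-⅑))*5971 = (10/9)*5971 = 59710/9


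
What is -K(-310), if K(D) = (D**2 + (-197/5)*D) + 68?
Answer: -108382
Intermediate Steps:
K(D) = 68 + D**2 - 197*D/5 (K(D) = (D**2 + (-197*1/5)*D) + 68 = (D**2 - 197*D/5) + 68 = 68 + D**2 - 197*D/5)
-K(-310) = -(68 + (-310)**2 - 197/5*(-310)) = -(68 + 96100 + 12214) = -1*108382 = -108382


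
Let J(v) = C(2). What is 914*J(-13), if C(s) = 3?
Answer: 2742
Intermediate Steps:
J(v) = 3
914*J(-13) = 914*3 = 2742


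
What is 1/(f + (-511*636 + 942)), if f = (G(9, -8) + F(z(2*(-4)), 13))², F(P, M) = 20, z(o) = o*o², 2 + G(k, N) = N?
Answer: -1/323954 ≈ -3.0869e-6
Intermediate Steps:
G(k, N) = -2 + N
z(o) = o³
f = 100 (f = ((-2 - 8) + 20)² = (-10 + 20)² = 10² = 100)
1/(f + (-511*636 + 942)) = 1/(100 + (-511*636 + 942)) = 1/(100 + (-324996 + 942)) = 1/(100 - 324054) = 1/(-323954) = -1/323954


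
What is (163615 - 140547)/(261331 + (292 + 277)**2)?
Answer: 5767/146273 ≈ 0.039426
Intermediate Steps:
(163615 - 140547)/(261331 + (292 + 277)**2) = 23068/(261331 + 569**2) = 23068/(261331 + 323761) = 23068/585092 = 23068*(1/585092) = 5767/146273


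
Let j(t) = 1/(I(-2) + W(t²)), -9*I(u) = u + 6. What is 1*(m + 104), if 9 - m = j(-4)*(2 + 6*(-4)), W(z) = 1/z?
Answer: 277/5 ≈ 55.400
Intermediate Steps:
I(u) = -⅔ - u/9 (I(u) = -(u + 6)/9 = -(6 + u)/9 = -⅔ - u/9)
j(t) = 1/(-4/9 + t⁻²) (j(t) = 1/((-⅔ - ⅑*(-2)) + 1/(t²)) = 1/((-⅔ + 2/9) + t⁻²) = 1/(-4/9 + t⁻²))
m = -243/5 (m = 9 - (-9*(-4)²/(-9 + 4*(-4)²))*(2 + 6*(-4)) = 9 - (-9*16/(-9 + 4*16))*(2 - 24) = 9 - (-9*16/(-9 + 64))*(-22) = 9 - (-9*16/55)*(-22) = 9 - (-9*16*1/55)*(-22) = 9 - (-144)*(-22)/55 = 9 - 1*288/5 = 9 - 288/5 = -243/5 ≈ -48.600)
1*(m + 104) = 1*(-243/5 + 104) = 1*(277/5) = 277/5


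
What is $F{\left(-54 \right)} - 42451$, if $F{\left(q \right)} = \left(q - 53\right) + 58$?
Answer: $-42500$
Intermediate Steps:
$F{\left(q \right)} = 5 + q$ ($F{\left(q \right)} = \left(-53 + q\right) + 58 = 5 + q$)
$F{\left(-54 \right)} - 42451 = \left(5 - 54\right) - 42451 = -49 - 42451 = -42500$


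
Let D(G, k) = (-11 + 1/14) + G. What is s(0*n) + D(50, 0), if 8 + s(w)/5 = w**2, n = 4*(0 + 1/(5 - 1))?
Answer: -13/14 ≈ -0.92857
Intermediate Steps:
D(G, k) = -153/14 + G (D(G, k) = (-11 + 1/14) + G = -153/14 + G)
n = 1 (n = 4*(0 + 1/4) = 4*(1/4) = 1)
s(w) = -40 + 5*w**2
s(0*n) + D(50, 0) = (-40 + 5*(0*1)**2) + (-153/14 + 50) = (-40 + 5*0**2) + 547/14 = (-40 + 5*0) + 547/14 = (-40 + 0) + 547/14 = -40 + 547/14 = -13/14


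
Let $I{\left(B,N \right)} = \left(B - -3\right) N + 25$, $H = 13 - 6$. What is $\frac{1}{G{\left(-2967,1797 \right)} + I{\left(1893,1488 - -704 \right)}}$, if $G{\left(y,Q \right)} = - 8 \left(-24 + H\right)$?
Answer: $\frac{1}{4156193} \approx 2.4061 \cdot 10^{-7}$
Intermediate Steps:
$H = 7$
$G{\left(y,Q \right)} = 136$ ($G{\left(y,Q \right)} = - 8 \left(-24 + 7\right) = \left(-8\right) \left(-17\right) = 136$)
$I{\left(B,N \right)} = 25 + N \left(3 + B\right)$ ($I{\left(B,N \right)} = \left(B + 3\right) N + 25 = \left(3 + B\right) N + 25 = N \left(3 + B\right) + 25 = 25 + N \left(3 + B\right)$)
$\frac{1}{G{\left(-2967,1797 \right)} + I{\left(1893,1488 - -704 \right)}} = \frac{1}{136 + \left(25 + 3 \left(1488 - -704\right) + 1893 \left(1488 - -704\right)\right)} = \frac{1}{136 + \left(25 + 3 \left(1488 + 704\right) + 1893 \left(1488 + 704\right)\right)} = \frac{1}{136 + \left(25 + 3 \cdot 2192 + 1893 \cdot 2192\right)} = \frac{1}{136 + \left(25 + 6576 + 4149456\right)} = \frac{1}{136 + 4156057} = \frac{1}{4156193}$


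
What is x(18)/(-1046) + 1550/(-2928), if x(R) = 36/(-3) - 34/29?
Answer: -11474801/22204488 ≈ -0.51678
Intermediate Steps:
x(R) = -382/29 (x(R) = 36*(-1/3) - 34*1/29 = -12 - 34/29 = -382/29)
x(18)/(-1046) + 1550/(-2928) = -382/29/(-1046) + 1550/(-2928) = -382/29*(-1/1046) + 1550*(-1/2928) = 191/15167 - 775/1464 = -11474801/22204488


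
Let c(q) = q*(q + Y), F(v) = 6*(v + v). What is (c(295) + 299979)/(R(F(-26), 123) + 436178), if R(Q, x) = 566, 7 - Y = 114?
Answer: 50777/62392 ≈ 0.81384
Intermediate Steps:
Y = -107 (Y = 7 - 1*114 = 7 - 114 = -107)
F(v) = 12*v (F(v) = 6*(2*v) = 12*v)
c(q) = q*(-107 + q) (c(q) = q*(q - 107) = q*(-107 + q))
(c(295) + 299979)/(R(F(-26), 123) + 436178) = (295*(-107 + 295) + 299979)/(566 + 436178) = (295*188 + 299979)/436744 = (55460 + 299979)*(1/436744) = 355439*(1/436744) = 50777/62392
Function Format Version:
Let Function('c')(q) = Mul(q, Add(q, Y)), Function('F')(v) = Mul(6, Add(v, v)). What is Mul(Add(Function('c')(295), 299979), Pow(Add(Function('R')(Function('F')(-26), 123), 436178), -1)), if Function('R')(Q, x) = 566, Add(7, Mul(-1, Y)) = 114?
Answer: Rational(50777, 62392) ≈ 0.81384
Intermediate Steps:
Y = -107 (Y = Add(7, Mul(-1, 114)) = Add(7, -114) = -107)
Function('F')(v) = Mul(12, v) (Function('F')(v) = Mul(6, Mul(2, v)) = Mul(12, v))
Function('c')(q) = Mul(q, Add(-107, q)) (Function('c')(q) = Mul(q, Add(q, -107)) = Mul(q, Add(-107, q)))
Mul(Add(Function('c')(295), 299979), Pow(Add(Function('R')(Function('F')(-26), 123), 436178), -1)) = Mul(Add(Mul(295, Add(-107, 295)), 299979), Pow(Add(566, 436178), -1)) = Mul(Add(Mul(295, 188), 299979), Pow(436744, -1)) = Mul(Add(55460, 299979), Rational(1, 436744)) = Mul(355439, Rational(1, 436744)) = Rational(50777, 62392)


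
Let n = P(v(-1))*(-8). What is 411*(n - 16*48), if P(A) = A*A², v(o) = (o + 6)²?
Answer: -51690648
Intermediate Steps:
v(o) = (6 + o)²
P(A) = A³
n = -125000 (n = ((6 - 1)²)³*(-8) = (5²)³*(-8) = 25³*(-8) = 15625*(-8) = -125000)
411*(n - 16*48) = 411*(-125000 - 16*48) = 411*(-125000 - 768) = 411*(-125768) = -51690648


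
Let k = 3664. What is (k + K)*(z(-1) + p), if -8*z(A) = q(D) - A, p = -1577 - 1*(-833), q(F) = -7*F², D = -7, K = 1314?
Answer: -6981645/2 ≈ -3.4908e+6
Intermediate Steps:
p = -744 (p = -1577 + 833 = -744)
z(A) = 343/8 + A/8 (z(A) = -(-7*(-7)² - A)/8 = -(-7*49 - A)/8 = -(-343 - A)/8 = 343/8 + A/8)
(k + K)*(z(-1) + p) = (3664 + 1314)*((343/8 + (⅛)*(-1)) - 744) = 4978*((343/8 - ⅛) - 744) = 4978*(171/4 - 744) = 4978*(-2805/4) = -6981645/2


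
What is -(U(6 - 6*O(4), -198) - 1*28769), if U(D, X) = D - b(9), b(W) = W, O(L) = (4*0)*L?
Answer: 28772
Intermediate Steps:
O(L) = 0 (O(L) = 0*L = 0)
U(D, X) = -9 + D (U(D, X) = D - 1*9 = D - 9 = -9 + D)
-(U(6 - 6*O(4), -198) - 1*28769) = -((-9 + (6 - 6*0)) - 1*28769) = -((-9 + (6 + 0)) - 28769) = -((-9 + 6) - 28769) = -(-3 - 28769) = -1*(-28772) = 28772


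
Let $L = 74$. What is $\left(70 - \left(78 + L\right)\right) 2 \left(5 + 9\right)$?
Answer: $-2296$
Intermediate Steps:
$\left(70 - \left(78 + L\right)\right) 2 \left(5 + 9\right) = \left(70 - 152\right) 2 \left(5 + 9\right) = \left(70 - 152\right) 2 \cdot 14 = \left(70 - 152\right) 28 = \left(-82\right) 28 = -2296$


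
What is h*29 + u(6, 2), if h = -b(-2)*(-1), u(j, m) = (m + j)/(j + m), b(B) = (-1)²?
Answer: 30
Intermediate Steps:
b(B) = 1
u(j, m) = 1 (u(j, m) = (j + m)/(j + m) = 1)
h = 1 (h = -(-1) = -1*(-1) = 1)
h*29 + u(6, 2) = 1*29 + 1 = 29 + 1 = 30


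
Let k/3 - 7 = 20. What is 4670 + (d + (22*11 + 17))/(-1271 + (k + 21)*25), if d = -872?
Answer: 5972317/1279 ≈ 4669.5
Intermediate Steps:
k = 81 (k = 21 + 3*20 = 21 + 60 = 81)
4670 + (d + (22*11 + 17))/(-1271 + (k + 21)*25) = 4670 + (-872 + (22*11 + 17))/(-1271 + (81 + 21)*25) = 4670 + (-872 + (242 + 17))/(-1271 + 102*25) = 4670 + (-872 + 259)/(-1271 + 2550) = 4670 - 613/1279 = 5972317/1279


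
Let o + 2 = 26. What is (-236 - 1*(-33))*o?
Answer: -4872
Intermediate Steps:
o = 24 (o = -2 + 26 = 24)
(-236 - 1*(-33))*o = (-236 - 1*(-33))*24 = (-236 + 33)*24 = -203*24 = -4872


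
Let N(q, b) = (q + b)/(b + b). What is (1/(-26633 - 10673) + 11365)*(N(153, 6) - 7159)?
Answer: -12118697199687/149224 ≈ -8.1211e+7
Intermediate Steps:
N(q, b) = (b + q)/(2*b) (N(q, b) = (b + q)/((2*b)) = (b + q)*(1/(2*b)) = (b + q)/(2*b))
(1/(-26633 - 10673) + 11365)*(N(153, 6) - 7159) = (1/(-26633 - 10673) + 11365)*((½)*(6 + 153)/6 - 7159) = (1/(-37306) + 11365)*((½)*(⅙)*159 - 7159) = (-1/37306 + 11365)*(53/4 - 7159) = (423982689/37306)*(-28583/4) = -12118697199687/149224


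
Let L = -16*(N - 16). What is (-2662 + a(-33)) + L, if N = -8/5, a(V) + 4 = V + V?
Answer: -12252/5 ≈ -2450.4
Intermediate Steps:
a(V) = -4 + 2*V (a(V) = -4 + (V + V) = -4 + 2*V)
N = -8/5 (N = -8*⅕ = -8/5 ≈ -1.6000)
L = 1408/5 (L = -16*(-8/5 - 16) = -16*(-88/5) = 1408/5 ≈ 281.60)
(-2662 + a(-33)) + L = (-2662 + (-4 + 2*(-33))) + 1408/5 = (-2662 + (-4 - 66)) + 1408/5 = (-2662 - 70) + 1408/5 = -2732 + 1408/5 = -12252/5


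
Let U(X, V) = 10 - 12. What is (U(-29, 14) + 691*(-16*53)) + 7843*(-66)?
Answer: -1103608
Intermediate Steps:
U(X, V) = -2
(U(-29, 14) + 691*(-16*53)) + 7843*(-66) = (-2 + 691*(-16*53)) + 7843*(-66) = (-2 + 691*(-848)) - 517638 = (-2 - 585968) - 517638 = -585970 - 517638 = -1103608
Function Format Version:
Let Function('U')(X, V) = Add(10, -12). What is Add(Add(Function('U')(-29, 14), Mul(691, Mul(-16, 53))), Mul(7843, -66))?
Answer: -1103608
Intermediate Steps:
Function('U')(X, V) = -2
Add(Add(Function('U')(-29, 14), Mul(691, Mul(-16, 53))), Mul(7843, -66)) = Add(Add(-2, Mul(691, Mul(-16, 53))), Mul(7843, -66)) = Add(Add(-2, Mul(691, -848)), -517638) = Add(Add(-2, -585968), -517638) = Add(-585970, -517638) = -1103608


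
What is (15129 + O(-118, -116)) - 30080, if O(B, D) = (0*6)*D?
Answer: -14951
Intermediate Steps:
O(B, D) = 0 (O(B, D) = 0*D = 0)
(15129 + O(-118, -116)) - 30080 = (15129 + 0) - 30080 = 15129 - 30080 = -14951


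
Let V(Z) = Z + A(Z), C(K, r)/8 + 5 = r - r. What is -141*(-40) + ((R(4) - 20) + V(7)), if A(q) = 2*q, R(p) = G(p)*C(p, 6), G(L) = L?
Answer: 5481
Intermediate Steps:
C(K, r) = -40 (C(K, r) = -40 + 8*(r - r) = -40 + 8*0 = -40 + 0 = -40)
R(p) = -40*p (R(p) = p*(-40) = -40*p)
V(Z) = 3*Z (V(Z) = Z + 2*Z = 3*Z)
-141*(-40) + ((R(4) - 20) + V(7)) = -141*(-40) + ((-40*4 - 20) + 3*7) = 5640 + ((-160 - 20) + 21) = 5640 + (-180 + 21) = 5640 - 159 = 5481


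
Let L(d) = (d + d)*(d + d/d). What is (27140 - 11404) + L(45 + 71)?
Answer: 42880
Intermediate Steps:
L(d) = 2*d*(1 + d) (L(d) = (2*d)*(d + 1) = (2*d)*(1 + d) = 2*d*(1 + d))
(27140 - 11404) + L(45 + 71) = (27140 - 11404) + 2*(45 + 71)*(1 + (45 + 71)) = 15736 + 2*116*(1 + 116) = 15736 + 2*116*117 = 15736 + 27144 = 42880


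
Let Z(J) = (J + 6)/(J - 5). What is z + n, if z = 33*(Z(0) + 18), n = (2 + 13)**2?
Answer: 3897/5 ≈ 779.40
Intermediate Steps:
Z(J) = (6 + J)/(-5 + J)
n = 225 (n = 15**2 = 225)
z = 2772/5 (z = 33*((6 + 0)/(-5 + 0) + 18) = 33*(6/(-5) + 18) = 33*(-1/5*6 + 18) = 33*(-6/5 + 18) = 33*(84/5) = 2772/5 ≈ 554.40)
z + n = 2772/5 + 225 = 3897/5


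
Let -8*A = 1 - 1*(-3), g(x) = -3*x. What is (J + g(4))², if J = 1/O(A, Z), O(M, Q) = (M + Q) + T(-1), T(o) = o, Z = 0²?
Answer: 1444/9 ≈ 160.44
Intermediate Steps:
Z = 0
A = -½ (A = -(1 - 1*(-3))/8 = -(1 + 3)/8 = -⅛*4 = -½ ≈ -0.50000)
O(M, Q) = -1 + M + Q (O(M, Q) = (M + Q) - 1 = -1 + M + Q)
J = -⅔ (J = 1/(-1 - ½ + 0) = 1/(-3/2) = -⅔ ≈ -0.66667)
(J + g(4))² = (-⅔ - 3*4)² = (-⅔ - 12)² = (-38/3)² = 1444/9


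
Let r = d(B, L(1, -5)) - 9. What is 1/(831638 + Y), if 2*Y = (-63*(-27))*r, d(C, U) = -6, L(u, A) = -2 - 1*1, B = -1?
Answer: 2/1637761 ≈ 1.2212e-6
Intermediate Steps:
L(u, A) = -3 (L(u, A) = -2 - 1 = -3)
r = -15 (r = -6 - 9 = -15)
Y = -25515/2 (Y = (-63*(-27)*(-15))/2 = (1701*(-15))/2 = (1/2)*(-25515) = -25515/2 ≈ -12758.)
1/(831638 + Y) = 1/(831638 - 25515/2) = 1/(1637761/2) = 2/1637761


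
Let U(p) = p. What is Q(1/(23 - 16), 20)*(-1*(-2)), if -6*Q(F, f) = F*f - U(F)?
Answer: -19/21 ≈ -0.90476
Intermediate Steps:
Q(F, f) = F/6 - F*f/6 (Q(F, f) = -(F*f - F)/6 = -(-F + F*f)/6 = F/6 - F*f/6)
Q(1/(23 - 16), 20)*(-1*(-2)) = ((1 - 1*20)/(6*(23 - 16)))*(-1*(-2)) = ((⅙)*(1 - 20)/7)*2 = ((⅙)*(⅐)*(-19))*2 = -19/42*2 = -19/21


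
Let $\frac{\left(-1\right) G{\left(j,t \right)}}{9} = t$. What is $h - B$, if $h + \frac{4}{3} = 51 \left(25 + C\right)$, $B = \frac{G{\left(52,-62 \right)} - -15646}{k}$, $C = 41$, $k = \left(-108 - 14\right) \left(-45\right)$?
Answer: $\frac{9227908}{2745} \approx 3361.7$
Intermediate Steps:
$k = 5490$ ($k = \left(-122\right) \left(-45\right) = 5490$)
$G{\left(j,t \right)} = - 9 t$
$B = \frac{8102}{2745}$ ($B = \frac{\left(-9\right) \left(-62\right) - -15646}{5490} = \left(558 + 15646\right) \frac{1}{5490} = 16204 \cdot \frac{1}{5490} = \frac{8102}{2745} \approx 2.9515$)
$h = \frac{10094}{3}$ ($h = - \frac{4}{3} + 51 \left(25 + 41\right) = - \frac{4}{3} + 51 \cdot 66 = - \frac{4}{3} + 3366 = \frac{10094}{3} \approx 3364.7$)
$h - B = \frac{10094}{3} - \frac{8102}{2745} = \frac{9227908}{2745}$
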